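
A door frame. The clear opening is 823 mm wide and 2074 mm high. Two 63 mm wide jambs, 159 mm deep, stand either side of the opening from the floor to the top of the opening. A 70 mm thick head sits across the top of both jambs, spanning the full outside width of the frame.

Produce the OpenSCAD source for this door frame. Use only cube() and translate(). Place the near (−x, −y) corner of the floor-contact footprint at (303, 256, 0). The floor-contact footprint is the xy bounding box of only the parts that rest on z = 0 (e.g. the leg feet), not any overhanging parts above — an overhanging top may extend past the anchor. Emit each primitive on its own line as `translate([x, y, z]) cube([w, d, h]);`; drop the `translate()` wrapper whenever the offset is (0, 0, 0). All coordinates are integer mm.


translate([303, 256, 0]) cube([63, 159, 2074]);
translate([1189, 256, 0]) cube([63, 159, 2074]);
translate([303, 256, 2074]) cube([949, 159, 70]);


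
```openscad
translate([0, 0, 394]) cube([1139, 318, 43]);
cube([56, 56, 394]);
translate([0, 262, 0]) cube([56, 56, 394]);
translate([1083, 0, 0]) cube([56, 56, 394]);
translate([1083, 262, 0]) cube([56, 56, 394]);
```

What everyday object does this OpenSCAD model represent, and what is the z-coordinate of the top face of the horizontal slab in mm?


A bench. The seat-top height is 437 mm.

A long slab on four corner posts — a bench. The slab sits at z = 394 with thickness 43, so the top is 394 + 43 = 437 mm.


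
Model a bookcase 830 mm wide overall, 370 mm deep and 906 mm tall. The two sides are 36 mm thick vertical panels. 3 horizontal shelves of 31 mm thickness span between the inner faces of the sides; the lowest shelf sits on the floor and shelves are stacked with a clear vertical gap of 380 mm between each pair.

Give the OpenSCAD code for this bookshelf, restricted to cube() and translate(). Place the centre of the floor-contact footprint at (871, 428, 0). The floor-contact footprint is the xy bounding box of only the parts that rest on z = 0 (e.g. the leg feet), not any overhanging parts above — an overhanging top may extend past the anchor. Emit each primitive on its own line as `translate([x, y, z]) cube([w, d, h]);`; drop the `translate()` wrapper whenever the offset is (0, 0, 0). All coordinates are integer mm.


translate([456, 243, 0]) cube([36, 370, 906]);
translate([1250, 243, 0]) cube([36, 370, 906]);
translate([492, 243, 0]) cube([758, 370, 31]);
translate([492, 243, 411]) cube([758, 370, 31]);
translate([492, 243, 822]) cube([758, 370, 31]);


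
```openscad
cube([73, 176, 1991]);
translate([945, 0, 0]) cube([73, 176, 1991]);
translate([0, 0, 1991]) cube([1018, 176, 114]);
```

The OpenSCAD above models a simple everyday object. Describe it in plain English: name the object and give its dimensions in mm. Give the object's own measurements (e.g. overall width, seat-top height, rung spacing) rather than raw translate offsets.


A door frame. The clear opening is 872 mm wide and 1991 mm high. Two 73 mm wide jambs, 176 mm deep, stand either side of the opening from the floor to the top of the opening. A 114 mm thick head sits across the top of both jambs, spanning the full outside width of the frame.


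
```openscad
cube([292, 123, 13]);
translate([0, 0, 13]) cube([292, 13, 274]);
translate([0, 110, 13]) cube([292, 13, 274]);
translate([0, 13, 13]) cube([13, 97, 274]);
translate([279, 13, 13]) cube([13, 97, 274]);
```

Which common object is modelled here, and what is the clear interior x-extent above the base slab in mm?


An open box. The internal width is 266 mm.

A 292×123 base slab with four walls standing on it — an open box. The base is 292 mm wide and the walls are 13 mm thick, so the internal width is 292 − 2 × 13 = 266 mm.


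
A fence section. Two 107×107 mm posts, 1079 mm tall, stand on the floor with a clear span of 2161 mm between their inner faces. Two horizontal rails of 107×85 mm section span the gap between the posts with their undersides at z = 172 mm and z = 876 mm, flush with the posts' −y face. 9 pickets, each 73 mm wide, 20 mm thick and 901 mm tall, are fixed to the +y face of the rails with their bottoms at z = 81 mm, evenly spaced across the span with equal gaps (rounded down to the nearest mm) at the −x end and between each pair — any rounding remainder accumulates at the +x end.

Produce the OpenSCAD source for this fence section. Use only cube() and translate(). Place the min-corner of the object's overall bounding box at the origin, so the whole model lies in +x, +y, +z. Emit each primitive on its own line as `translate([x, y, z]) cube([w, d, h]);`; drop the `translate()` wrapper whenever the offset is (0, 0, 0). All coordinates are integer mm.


cube([107, 107, 1079]);
translate([2268, 0, 0]) cube([107, 107, 1079]);
translate([107, 0, 172]) cube([2161, 107, 85]);
translate([107, 0, 876]) cube([2161, 107, 85]);
translate([257, 107, 81]) cube([73, 20, 901]);
translate([480, 107, 81]) cube([73, 20, 901]);
translate([703, 107, 81]) cube([73, 20, 901]);
translate([926, 107, 81]) cube([73, 20, 901]);
translate([1149, 107, 81]) cube([73, 20, 901]);
translate([1372, 107, 81]) cube([73, 20, 901]);
translate([1595, 107, 81]) cube([73, 20, 901]);
translate([1818, 107, 81]) cube([73, 20, 901]);
translate([2041, 107, 81]) cube([73, 20, 901]);


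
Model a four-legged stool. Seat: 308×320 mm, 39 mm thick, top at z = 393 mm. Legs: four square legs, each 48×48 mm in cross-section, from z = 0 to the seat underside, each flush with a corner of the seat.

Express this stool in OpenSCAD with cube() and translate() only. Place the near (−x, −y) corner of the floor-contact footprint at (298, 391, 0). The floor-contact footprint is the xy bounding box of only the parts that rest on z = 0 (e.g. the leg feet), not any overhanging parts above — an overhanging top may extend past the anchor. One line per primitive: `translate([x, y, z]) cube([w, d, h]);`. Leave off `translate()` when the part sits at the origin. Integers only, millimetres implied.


// leg_h = 393 - 39 = 354
translate([298, 391, 354]) cube([308, 320, 39]);
translate([298, 391, 0]) cube([48, 48, 354]);
translate([558, 391, 0]) cube([48, 48, 354]);
translate([298, 663, 0]) cube([48, 48, 354]);
translate([558, 663, 0]) cube([48, 48, 354]);


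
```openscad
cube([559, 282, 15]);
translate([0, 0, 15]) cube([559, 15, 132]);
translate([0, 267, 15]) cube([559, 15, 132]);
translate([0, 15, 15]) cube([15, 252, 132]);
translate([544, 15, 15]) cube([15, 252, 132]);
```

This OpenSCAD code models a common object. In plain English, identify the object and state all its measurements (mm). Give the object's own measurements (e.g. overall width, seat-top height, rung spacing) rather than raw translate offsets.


An open-topped rectangular box: outside dimensions 559×282×147 mm, with a uniform wall and base thickness of 15 mm. The base is a full 559×282 slab on the floor; four walls sit on top of the base. The front and back walls (the −y and +y sides) span the full width; the two side walls fit between them.


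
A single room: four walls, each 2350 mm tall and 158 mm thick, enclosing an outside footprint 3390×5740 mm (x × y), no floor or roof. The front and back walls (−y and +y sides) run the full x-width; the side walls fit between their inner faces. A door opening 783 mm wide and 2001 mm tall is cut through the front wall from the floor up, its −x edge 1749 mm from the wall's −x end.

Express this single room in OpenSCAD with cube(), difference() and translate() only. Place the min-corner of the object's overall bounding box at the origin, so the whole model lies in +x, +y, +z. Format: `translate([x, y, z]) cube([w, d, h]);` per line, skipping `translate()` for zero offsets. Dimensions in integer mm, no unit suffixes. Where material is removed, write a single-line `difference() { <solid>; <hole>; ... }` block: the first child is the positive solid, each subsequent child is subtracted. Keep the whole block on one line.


difference() { cube([3390, 158, 2350]); translate([1749, 0, 0]) cube([783, 158, 2001]); }
translate([0, 5582, 0]) cube([3390, 158, 2350]);
translate([0, 158, 0]) cube([158, 5424, 2350]);
translate([3232, 158, 0]) cube([158, 5424, 2350]);


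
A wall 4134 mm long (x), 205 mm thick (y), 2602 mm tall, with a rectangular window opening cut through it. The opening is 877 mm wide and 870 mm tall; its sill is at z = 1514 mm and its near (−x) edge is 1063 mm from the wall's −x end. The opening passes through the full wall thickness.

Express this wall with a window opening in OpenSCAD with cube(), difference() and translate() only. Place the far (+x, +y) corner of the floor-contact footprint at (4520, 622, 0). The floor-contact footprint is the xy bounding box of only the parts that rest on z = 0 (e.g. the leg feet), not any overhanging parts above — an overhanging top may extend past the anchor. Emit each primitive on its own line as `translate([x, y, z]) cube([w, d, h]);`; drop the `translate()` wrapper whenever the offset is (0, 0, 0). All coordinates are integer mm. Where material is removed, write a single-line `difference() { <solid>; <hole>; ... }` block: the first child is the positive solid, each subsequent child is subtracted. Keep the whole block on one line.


difference() { translate([386, 417, 0]) cube([4134, 205, 2602]); translate([1449, 417, 1514]) cube([877, 205, 870]); }


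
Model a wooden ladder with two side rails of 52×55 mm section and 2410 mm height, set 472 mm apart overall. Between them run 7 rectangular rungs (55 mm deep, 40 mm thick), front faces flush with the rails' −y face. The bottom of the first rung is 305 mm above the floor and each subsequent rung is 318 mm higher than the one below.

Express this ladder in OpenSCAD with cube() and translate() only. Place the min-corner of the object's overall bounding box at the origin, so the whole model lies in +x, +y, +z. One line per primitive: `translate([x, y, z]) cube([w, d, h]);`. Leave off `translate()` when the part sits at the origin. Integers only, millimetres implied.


cube([52, 55, 2410]);
translate([420, 0, 0]) cube([52, 55, 2410]);
translate([52, 0, 305]) cube([368, 55, 40]);
translate([52, 0, 623]) cube([368, 55, 40]);
translate([52, 0, 941]) cube([368, 55, 40]);
translate([52, 0, 1259]) cube([368, 55, 40]);
translate([52, 0, 1577]) cube([368, 55, 40]);
translate([52, 0, 1895]) cube([368, 55, 40]);
translate([52, 0, 2213]) cube([368, 55, 40]);


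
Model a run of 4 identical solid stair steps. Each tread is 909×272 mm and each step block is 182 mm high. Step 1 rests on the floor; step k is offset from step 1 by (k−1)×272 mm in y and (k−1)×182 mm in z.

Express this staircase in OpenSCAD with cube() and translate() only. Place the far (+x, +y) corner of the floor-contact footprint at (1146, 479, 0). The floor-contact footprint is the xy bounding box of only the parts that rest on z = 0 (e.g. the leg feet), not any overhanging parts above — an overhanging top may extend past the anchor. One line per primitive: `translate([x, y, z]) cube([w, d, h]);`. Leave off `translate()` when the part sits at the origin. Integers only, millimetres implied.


translate([237, 207, 0]) cube([909, 272, 182]);
translate([237, 479, 182]) cube([909, 272, 182]);
translate([237, 751, 364]) cube([909, 272, 182]);
translate([237, 1023, 546]) cube([909, 272, 182]);


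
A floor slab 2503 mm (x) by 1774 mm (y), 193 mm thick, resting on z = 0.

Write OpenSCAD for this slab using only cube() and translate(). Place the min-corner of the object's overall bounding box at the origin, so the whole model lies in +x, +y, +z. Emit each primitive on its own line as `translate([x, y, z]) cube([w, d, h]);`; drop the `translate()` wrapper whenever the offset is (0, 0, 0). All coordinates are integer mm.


cube([2503, 1774, 193]);


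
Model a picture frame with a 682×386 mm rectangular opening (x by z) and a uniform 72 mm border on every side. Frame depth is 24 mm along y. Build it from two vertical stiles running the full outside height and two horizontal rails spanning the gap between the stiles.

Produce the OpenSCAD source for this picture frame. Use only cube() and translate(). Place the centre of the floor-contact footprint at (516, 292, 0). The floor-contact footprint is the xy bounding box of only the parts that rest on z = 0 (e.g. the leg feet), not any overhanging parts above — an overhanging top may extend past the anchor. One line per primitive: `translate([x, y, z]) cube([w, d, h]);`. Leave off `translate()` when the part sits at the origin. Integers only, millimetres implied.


translate([103, 280, 0]) cube([72, 24, 530]);
translate([857, 280, 0]) cube([72, 24, 530]);
translate([175, 280, 0]) cube([682, 24, 72]);
translate([175, 280, 458]) cube([682, 24, 72]);


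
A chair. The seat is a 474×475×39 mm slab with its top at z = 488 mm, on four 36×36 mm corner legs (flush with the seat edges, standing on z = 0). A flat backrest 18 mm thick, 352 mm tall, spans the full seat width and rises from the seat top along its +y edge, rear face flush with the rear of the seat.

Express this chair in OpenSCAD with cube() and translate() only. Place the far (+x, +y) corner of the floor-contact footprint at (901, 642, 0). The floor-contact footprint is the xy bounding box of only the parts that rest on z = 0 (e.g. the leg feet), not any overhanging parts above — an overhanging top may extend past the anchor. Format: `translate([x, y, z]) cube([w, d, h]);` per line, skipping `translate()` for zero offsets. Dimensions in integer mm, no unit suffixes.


translate([427, 167, 449]) cube([474, 475, 39]);
translate([427, 167, 0]) cube([36, 36, 449]);
translate([865, 167, 0]) cube([36, 36, 449]);
translate([427, 606, 0]) cube([36, 36, 449]);
translate([865, 606, 0]) cube([36, 36, 449]);
translate([427, 624, 488]) cube([474, 18, 352]);


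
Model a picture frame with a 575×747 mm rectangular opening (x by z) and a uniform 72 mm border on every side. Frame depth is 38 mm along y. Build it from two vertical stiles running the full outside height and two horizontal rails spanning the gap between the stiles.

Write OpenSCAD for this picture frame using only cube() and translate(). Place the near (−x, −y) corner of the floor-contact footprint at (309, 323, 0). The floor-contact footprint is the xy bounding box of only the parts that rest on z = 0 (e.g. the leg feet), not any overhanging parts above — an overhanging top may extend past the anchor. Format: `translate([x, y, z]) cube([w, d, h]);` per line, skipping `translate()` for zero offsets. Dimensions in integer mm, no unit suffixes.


translate([309, 323, 0]) cube([72, 38, 891]);
translate([956, 323, 0]) cube([72, 38, 891]);
translate([381, 323, 0]) cube([575, 38, 72]);
translate([381, 323, 819]) cube([575, 38, 72]);


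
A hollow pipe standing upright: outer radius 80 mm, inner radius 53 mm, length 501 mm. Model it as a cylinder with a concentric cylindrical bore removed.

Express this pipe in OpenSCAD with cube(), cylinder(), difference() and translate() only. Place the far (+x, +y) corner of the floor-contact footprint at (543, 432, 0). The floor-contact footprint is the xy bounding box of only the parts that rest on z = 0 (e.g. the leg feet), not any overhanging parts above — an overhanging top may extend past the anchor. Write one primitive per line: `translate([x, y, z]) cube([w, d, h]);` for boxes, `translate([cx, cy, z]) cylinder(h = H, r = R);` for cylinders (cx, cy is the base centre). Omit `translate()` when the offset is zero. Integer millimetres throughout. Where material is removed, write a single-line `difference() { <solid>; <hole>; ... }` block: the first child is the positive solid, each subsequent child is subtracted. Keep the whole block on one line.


difference() { translate([463, 352, 0]) cylinder(h = 501, r = 80); translate([463, 352, 0]) cylinder(h = 501, r = 53); }


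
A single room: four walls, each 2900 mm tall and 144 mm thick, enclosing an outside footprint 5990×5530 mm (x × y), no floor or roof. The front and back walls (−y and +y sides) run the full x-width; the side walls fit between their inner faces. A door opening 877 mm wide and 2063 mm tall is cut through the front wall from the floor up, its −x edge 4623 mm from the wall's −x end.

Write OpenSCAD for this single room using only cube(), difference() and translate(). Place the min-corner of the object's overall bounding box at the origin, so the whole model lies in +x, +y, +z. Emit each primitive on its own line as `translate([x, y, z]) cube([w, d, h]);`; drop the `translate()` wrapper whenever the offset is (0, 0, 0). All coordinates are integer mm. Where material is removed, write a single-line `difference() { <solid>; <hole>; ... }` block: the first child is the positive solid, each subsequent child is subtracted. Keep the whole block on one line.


difference() { cube([5990, 144, 2900]); translate([4623, 0, 0]) cube([877, 144, 2063]); }
translate([0, 5386, 0]) cube([5990, 144, 2900]);
translate([0, 144, 0]) cube([144, 5242, 2900]);
translate([5846, 144, 0]) cube([144, 5242, 2900]);


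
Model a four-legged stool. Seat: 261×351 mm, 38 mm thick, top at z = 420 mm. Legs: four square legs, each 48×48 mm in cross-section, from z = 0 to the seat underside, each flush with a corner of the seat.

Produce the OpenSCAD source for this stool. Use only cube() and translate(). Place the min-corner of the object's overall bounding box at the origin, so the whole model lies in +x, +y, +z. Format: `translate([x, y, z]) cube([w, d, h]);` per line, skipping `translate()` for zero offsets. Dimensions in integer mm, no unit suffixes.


translate([0, 0, 382]) cube([261, 351, 38]);
cube([48, 48, 382]);
translate([213, 0, 0]) cube([48, 48, 382]);
translate([0, 303, 0]) cube([48, 48, 382]);
translate([213, 303, 0]) cube([48, 48, 382]);


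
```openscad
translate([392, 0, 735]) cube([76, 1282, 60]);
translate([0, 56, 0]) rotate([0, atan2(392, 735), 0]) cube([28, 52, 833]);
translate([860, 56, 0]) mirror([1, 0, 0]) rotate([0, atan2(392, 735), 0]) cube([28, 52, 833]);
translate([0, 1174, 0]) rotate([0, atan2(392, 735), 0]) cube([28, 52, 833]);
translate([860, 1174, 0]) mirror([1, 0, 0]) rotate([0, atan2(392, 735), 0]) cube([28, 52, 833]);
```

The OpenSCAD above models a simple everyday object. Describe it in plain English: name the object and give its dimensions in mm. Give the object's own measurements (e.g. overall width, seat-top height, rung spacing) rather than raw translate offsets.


A sawhorse. A 76×1282×60 mm beam (x, y, z) sits on two A-frame leg pairs. Each pair is two raked legs of 28×52 mm section (52 mm along y) splaying symmetrically in x. Each leg rises 735 mm vertically over 392 mm of horizontal reach and is 833 mm long along its own axis. Every leg's outer bottom edge rests on the floor and its outer top edge meets a bottom edge of the beam — the left legs (tilting toward +x) meet the beam's −x bottom edge, the right legs (their mirror images, tilting toward −x) meet its +x bottom edge — so the leg tops tuck under the beam, the beam's underside is 735 mm above the floor, and the feet are 860 mm apart outside-to-outside with the beam centred between them. The two leg pairs are set in 56 mm from either end of the beam.


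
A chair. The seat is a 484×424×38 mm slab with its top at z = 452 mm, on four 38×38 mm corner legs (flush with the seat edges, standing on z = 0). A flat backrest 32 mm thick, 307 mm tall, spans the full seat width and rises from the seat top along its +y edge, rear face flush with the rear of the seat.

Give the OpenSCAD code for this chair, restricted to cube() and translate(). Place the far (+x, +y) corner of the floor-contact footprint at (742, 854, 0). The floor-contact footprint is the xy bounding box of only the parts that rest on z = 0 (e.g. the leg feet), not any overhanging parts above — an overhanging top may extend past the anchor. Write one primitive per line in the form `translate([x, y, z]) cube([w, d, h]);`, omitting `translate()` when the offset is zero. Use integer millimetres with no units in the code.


translate([258, 430, 414]) cube([484, 424, 38]);
translate([258, 430, 0]) cube([38, 38, 414]);
translate([704, 430, 0]) cube([38, 38, 414]);
translate([258, 816, 0]) cube([38, 38, 414]);
translate([704, 816, 0]) cube([38, 38, 414]);
translate([258, 822, 452]) cube([484, 32, 307]);


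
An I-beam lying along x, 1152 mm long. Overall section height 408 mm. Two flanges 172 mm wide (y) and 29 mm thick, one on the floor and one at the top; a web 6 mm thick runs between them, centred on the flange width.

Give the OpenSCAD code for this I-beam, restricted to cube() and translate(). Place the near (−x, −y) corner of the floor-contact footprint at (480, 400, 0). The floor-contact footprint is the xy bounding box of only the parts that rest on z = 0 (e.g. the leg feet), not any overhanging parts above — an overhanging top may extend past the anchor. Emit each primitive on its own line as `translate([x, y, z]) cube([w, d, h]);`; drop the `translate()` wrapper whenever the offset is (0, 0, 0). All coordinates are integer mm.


translate([480, 400, 0]) cube([1152, 172, 29]);
translate([480, 483, 29]) cube([1152, 6, 350]);
translate([480, 400, 379]) cube([1152, 172, 29]);


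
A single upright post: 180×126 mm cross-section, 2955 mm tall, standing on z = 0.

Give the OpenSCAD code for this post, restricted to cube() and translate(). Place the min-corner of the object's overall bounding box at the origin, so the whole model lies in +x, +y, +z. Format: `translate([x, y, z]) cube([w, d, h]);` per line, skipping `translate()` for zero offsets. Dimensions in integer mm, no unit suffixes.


cube([180, 126, 2955]);


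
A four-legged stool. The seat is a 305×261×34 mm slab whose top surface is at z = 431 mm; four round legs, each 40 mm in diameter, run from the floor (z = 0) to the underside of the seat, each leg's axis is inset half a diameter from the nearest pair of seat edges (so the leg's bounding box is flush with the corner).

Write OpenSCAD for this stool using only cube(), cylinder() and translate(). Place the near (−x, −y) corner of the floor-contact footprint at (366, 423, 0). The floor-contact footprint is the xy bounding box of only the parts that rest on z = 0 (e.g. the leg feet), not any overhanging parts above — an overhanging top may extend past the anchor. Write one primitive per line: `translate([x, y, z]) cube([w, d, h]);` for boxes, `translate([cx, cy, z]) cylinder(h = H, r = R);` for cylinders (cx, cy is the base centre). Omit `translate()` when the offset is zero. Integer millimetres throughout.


translate([366, 423, 397]) cube([305, 261, 34]);
translate([386, 443, 0]) cylinder(h = 397, r = 20);
translate([651, 443, 0]) cylinder(h = 397, r = 20);
translate([386, 664, 0]) cylinder(h = 397, r = 20);
translate([651, 664, 0]) cylinder(h = 397, r = 20);


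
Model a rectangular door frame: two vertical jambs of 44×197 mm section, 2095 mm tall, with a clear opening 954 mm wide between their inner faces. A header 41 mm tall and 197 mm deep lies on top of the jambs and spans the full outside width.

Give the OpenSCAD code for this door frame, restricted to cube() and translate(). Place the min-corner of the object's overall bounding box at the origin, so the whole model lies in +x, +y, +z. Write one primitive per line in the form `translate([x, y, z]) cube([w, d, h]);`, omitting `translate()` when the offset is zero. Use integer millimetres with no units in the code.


cube([44, 197, 2095]);
translate([998, 0, 0]) cube([44, 197, 2095]);
translate([0, 0, 2095]) cube([1042, 197, 41]);


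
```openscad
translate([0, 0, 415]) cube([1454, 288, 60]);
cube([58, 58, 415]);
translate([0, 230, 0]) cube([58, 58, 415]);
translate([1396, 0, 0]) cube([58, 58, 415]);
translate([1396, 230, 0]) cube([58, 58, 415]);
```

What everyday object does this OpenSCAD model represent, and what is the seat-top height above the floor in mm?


A bench. The seat-top height is 475 mm.

A long slab on four corner posts — a bench. The slab sits at z = 415 with thickness 60, so the top is 415 + 60 = 475 mm.


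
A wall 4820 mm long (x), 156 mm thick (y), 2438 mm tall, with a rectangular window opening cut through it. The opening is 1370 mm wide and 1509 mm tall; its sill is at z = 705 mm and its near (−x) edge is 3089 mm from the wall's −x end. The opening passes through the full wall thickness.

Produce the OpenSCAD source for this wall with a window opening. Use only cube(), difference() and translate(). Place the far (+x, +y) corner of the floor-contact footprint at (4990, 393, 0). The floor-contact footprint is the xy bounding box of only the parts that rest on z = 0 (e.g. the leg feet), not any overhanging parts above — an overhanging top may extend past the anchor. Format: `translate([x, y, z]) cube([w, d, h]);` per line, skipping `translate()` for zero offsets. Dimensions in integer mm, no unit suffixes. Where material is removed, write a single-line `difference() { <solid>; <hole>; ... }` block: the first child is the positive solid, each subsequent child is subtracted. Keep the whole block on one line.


difference() { translate([170, 237, 0]) cube([4820, 156, 2438]); translate([3259, 237, 705]) cube([1370, 156, 1509]); }


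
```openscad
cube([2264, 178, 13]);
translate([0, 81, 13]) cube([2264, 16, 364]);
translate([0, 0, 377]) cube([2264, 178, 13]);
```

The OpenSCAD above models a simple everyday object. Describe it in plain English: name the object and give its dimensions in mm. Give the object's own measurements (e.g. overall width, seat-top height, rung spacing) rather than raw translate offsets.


An I-beam lying along x, 2264 mm long. Overall section height 390 mm. Two flanges 178 mm wide (y) and 13 mm thick, one on the floor and one at the top; a web 16 mm thick runs between them, centred on the flange width.


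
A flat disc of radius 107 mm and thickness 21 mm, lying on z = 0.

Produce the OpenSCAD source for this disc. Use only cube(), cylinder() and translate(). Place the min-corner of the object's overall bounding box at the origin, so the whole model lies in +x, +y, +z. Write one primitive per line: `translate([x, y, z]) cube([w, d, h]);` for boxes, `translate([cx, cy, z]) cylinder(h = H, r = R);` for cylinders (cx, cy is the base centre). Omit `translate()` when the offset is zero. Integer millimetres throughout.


translate([107, 107, 0]) cylinder(h = 21, r = 107);


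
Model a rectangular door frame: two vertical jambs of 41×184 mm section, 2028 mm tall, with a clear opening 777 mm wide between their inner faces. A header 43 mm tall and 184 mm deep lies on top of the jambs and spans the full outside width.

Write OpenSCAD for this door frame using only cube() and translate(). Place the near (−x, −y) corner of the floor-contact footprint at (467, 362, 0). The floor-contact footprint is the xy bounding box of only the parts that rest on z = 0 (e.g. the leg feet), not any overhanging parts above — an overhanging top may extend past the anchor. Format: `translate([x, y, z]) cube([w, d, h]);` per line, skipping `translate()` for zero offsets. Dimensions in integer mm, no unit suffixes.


translate([467, 362, 0]) cube([41, 184, 2028]);
translate([1285, 362, 0]) cube([41, 184, 2028]);
translate([467, 362, 2028]) cube([859, 184, 43]);


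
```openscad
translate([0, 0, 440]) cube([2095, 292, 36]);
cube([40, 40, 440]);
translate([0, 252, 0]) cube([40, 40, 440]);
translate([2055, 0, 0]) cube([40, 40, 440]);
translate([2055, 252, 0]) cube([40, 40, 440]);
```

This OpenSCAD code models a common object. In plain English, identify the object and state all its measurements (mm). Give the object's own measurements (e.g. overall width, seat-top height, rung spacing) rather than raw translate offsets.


A long wooden bench with a 2095 mm (x) × 292 mm (y) seat, 36 mm thick, its top surface 476 mm above the floor. Four 40 mm square legs at the seat corners, flush with the edges, run from z = 0 to the seat underside.


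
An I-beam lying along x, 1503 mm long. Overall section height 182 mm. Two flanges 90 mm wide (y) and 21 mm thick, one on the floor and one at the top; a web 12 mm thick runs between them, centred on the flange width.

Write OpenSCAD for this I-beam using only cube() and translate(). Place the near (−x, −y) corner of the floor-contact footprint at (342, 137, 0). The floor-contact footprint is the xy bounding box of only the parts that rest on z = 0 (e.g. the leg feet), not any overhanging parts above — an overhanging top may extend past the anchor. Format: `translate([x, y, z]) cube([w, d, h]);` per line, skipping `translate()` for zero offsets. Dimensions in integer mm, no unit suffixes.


translate([342, 137, 0]) cube([1503, 90, 21]);
translate([342, 176, 21]) cube([1503, 12, 140]);
translate([342, 137, 161]) cube([1503, 90, 21]);


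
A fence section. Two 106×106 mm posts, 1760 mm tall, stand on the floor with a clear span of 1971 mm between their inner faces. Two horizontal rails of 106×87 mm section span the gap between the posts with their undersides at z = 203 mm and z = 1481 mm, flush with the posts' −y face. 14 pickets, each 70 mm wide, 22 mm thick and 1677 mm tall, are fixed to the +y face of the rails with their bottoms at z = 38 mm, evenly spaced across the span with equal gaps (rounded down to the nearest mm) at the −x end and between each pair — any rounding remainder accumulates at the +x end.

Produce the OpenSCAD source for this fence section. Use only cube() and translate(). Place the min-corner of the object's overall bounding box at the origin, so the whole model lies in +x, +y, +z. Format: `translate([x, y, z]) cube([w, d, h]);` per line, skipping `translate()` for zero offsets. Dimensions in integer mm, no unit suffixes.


cube([106, 106, 1760]);
translate([2077, 0, 0]) cube([106, 106, 1760]);
translate([106, 0, 203]) cube([1971, 106, 87]);
translate([106, 0, 1481]) cube([1971, 106, 87]);
translate([172, 106, 38]) cube([70, 22, 1677]);
translate([308, 106, 38]) cube([70, 22, 1677]);
translate([444, 106, 38]) cube([70, 22, 1677]);
translate([580, 106, 38]) cube([70, 22, 1677]);
translate([716, 106, 38]) cube([70, 22, 1677]);
translate([852, 106, 38]) cube([70, 22, 1677]);
translate([988, 106, 38]) cube([70, 22, 1677]);
translate([1124, 106, 38]) cube([70, 22, 1677]);
translate([1260, 106, 38]) cube([70, 22, 1677]);
translate([1396, 106, 38]) cube([70, 22, 1677]);
translate([1532, 106, 38]) cube([70, 22, 1677]);
translate([1668, 106, 38]) cube([70, 22, 1677]);
translate([1804, 106, 38]) cube([70, 22, 1677]);
translate([1940, 106, 38]) cube([70, 22, 1677]);


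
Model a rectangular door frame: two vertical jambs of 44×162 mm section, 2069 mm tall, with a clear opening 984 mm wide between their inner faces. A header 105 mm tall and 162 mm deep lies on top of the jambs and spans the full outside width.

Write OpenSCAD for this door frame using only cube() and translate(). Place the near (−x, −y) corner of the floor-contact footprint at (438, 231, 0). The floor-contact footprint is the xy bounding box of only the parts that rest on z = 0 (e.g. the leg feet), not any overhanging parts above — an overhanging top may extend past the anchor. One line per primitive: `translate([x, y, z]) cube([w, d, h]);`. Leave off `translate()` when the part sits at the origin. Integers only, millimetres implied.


translate([438, 231, 0]) cube([44, 162, 2069]);
translate([1466, 231, 0]) cube([44, 162, 2069]);
translate([438, 231, 2069]) cube([1072, 162, 105]);


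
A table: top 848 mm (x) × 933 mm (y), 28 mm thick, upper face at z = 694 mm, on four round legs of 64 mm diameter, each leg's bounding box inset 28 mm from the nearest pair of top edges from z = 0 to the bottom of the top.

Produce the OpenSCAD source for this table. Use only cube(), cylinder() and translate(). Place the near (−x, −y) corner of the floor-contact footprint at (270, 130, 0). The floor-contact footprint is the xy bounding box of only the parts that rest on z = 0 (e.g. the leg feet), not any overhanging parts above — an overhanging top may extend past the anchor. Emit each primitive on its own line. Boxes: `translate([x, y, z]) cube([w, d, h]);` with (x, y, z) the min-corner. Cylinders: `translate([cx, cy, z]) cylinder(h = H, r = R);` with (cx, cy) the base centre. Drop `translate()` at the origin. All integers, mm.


translate([242, 102, 666]) cube([848, 933, 28]);
translate([302, 162, 0]) cylinder(h = 666, r = 32);
translate([1030, 162, 0]) cylinder(h = 666, r = 32);
translate([302, 975, 0]) cylinder(h = 666, r = 32);
translate([1030, 975, 0]) cylinder(h = 666, r = 32);


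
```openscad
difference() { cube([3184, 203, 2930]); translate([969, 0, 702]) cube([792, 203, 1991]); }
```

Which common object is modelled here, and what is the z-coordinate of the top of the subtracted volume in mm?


A wall with a window opening. The window head height is 2693 mm.

A wall with a rectangular opening subtracted — a window. Sill at z = 702, opening 1991 mm tall, so the head is at 702 + 1991 = 2693 mm.


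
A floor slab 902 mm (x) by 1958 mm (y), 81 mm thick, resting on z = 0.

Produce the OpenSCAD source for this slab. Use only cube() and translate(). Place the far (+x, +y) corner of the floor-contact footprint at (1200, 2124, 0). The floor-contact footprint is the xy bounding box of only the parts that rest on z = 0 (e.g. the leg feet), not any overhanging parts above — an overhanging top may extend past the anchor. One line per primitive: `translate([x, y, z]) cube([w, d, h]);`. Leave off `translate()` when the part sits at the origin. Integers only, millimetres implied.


translate([298, 166, 0]) cube([902, 1958, 81]);


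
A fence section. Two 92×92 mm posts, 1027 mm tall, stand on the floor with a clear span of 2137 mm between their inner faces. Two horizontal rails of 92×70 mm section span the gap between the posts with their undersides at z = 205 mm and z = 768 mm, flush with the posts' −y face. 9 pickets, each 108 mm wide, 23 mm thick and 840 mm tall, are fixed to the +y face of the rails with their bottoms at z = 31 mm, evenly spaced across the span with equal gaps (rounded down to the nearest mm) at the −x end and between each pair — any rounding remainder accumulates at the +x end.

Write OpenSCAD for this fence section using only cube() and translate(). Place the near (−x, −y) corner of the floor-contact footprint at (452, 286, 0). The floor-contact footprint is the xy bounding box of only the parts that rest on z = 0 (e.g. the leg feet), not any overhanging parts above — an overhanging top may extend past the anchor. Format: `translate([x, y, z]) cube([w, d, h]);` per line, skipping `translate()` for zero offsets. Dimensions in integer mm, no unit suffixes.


translate([452, 286, 0]) cube([92, 92, 1027]);
translate([2681, 286, 0]) cube([92, 92, 1027]);
translate([544, 286, 205]) cube([2137, 92, 70]);
translate([544, 286, 768]) cube([2137, 92, 70]);
translate([660, 378, 31]) cube([108, 23, 840]);
translate([884, 378, 31]) cube([108, 23, 840]);
translate([1108, 378, 31]) cube([108, 23, 840]);
translate([1332, 378, 31]) cube([108, 23, 840]);
translate([1556, 378, 31]) cube([108, 23, 840]);
translate([1780, 378, 31]) cube([108, 23, 840]);
translate([2004, 378, 31]) cube([108, 23, 840]);
translate([2228, 378, 31]) cube([108, 23, 840]);
translate([2452, 378, 31]) cube([108, 23, 840]);


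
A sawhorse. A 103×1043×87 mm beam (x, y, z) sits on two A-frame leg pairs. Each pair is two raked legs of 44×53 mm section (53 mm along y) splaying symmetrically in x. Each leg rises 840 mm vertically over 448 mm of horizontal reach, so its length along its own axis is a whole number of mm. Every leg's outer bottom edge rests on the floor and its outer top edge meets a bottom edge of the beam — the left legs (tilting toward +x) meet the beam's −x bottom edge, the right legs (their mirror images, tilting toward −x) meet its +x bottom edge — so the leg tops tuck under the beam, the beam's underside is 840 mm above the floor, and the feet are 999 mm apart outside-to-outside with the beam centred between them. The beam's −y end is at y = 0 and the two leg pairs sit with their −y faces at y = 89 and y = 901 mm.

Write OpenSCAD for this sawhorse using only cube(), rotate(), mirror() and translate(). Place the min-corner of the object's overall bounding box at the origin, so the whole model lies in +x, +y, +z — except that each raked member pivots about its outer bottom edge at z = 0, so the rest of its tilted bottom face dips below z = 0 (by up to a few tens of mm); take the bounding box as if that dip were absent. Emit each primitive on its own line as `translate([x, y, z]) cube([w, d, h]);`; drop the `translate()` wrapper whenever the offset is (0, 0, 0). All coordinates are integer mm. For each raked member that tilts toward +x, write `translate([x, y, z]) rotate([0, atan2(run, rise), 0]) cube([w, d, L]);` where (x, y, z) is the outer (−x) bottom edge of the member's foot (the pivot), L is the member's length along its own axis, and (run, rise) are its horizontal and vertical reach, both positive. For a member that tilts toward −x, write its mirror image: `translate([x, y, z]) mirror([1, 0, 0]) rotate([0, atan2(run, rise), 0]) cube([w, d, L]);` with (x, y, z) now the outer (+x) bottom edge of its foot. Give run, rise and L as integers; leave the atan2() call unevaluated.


translate([448, 0, 840]) cube([103, 1043, 87]);
translate([0, 89, 0]) rotate([0, atan2(448, 840), 0]) cube([44, 53, 952]);
translate([999, 89, 0]) mirror([1, 0, 0]) rotate([0, atan2(448, 840), 0]) cube([44, 53, 952]);
translate([0, 901, 0]) rotate([0, atan2(448, 840), 0]) cube([44, 53, 952]);
translate([999, 901, 0]) mirror([1, 0, 0]) rotate([0, atan2(448, 840), 0]) cube([44, 53, 952]);


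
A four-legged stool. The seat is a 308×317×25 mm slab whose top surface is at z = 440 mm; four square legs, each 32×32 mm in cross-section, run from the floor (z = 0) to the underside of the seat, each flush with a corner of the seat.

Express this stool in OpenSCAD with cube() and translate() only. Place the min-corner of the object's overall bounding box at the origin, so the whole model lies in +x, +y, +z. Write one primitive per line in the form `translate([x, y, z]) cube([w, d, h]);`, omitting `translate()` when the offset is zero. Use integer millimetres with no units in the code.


translate([0, 0, 415]) cube([308, 317, 25]);
cube([32, 32, 415]);
translate([276, 0, 0]) cube([32, 32, 415]);
translate([0, 285, 0]) cube([32, 32, 415]);
translate([276, 285, 0]) cube([32, 32, 415]);


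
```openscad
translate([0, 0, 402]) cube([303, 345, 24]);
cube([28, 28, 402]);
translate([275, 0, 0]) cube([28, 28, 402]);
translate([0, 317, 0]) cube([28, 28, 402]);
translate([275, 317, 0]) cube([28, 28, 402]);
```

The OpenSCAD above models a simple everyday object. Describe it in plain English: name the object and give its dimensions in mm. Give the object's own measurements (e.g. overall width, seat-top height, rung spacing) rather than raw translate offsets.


A simple wooden stool: a rectangular seat 303 mm (x) by 345 mm (y), 24 mm thick, top face at z = 426 mm, on four square legs, each 28×28 mm in cross-section. The legs rest on z = 0, each flush with a corner of the seat.


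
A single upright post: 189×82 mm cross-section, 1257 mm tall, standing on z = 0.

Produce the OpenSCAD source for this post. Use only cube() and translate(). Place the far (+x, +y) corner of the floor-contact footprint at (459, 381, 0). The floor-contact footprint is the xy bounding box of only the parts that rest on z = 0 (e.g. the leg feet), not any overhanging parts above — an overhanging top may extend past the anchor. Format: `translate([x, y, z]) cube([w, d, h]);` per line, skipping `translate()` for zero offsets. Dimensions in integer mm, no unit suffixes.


translate([270, 299, 0]) cube([189, 82, 1257]);


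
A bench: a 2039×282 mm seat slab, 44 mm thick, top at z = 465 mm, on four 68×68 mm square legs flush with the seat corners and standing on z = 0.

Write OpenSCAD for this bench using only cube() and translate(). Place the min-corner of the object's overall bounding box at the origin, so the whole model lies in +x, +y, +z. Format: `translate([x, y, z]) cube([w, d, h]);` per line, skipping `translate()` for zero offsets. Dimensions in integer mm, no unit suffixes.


translate([0, 0, 421]) cube([2039, 282, 44]);
cube([68, 68, 421]);
translate([0, 214, 0]) cube([68, 68, 421]);
translate([1971, 0, 0]) cube([68, 68, 421]);
translate([1971, 214, 0]) cube([68, 68, 421]);
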